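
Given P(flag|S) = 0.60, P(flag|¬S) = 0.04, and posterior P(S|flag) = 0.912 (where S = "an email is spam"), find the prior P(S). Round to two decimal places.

P(S) = 0.41

Bayes' rule in odds form gives O(S|E) = O(S)·[P(E|S)/P(E|¬S)], hence O(S) = O(S|E)/LR.
Posterior odds = 0.912/(1−0.912) = 10.3636. LR = 0.60/0.04 = 15.0000.
Prior odds = 10.3636/15.0000 = 0.6909, so P(S) = 0.6909/(1+0.6909) ≈ 0.41.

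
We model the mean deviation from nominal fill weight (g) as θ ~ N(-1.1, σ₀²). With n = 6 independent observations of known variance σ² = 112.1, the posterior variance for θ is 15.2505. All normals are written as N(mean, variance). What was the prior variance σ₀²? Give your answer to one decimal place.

σ₀² = 83.0

For the Normal–Normal model with known σ², precisions add: τ_n = τ₀ + n/σ².
So 1/σ₀² = 1/15.2505 − 6/112.1 = 0.065572 − 0.053524 = 0.012048.
Hence σ₀² = 1/0.012048 ≈ 83.0.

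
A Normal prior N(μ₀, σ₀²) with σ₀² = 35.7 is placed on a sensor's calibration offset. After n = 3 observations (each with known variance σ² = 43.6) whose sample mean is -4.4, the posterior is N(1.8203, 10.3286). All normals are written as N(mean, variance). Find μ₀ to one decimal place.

With known observation variance, the Normal–Normal posterior has precision τ_n = τ₀ + n/σ² and mean μ_n = (τ₀μ₀ + (n/σ²)x̄)/τ_n.
Here τ₀ = 1/35.7 = 0.028011 and τ_data = 3/43.6 = 0.068807, so τ_n = 0.096818.
Rearranging for μ₀: μ₀ = (μ_n·τ_n − τ_data·x̄)/τ₀ = (1.8203·0.096818 − 0.068807·-4.4) / 0.028011 = 0.478989/0.028011 ≈ 17.1.

μ₀ = 17.1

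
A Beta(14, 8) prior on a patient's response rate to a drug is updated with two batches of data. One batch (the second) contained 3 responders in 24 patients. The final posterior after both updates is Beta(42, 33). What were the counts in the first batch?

25 responders and 4 non-responders

Because Beta–binomial updating is additive in the counts, the combined data contributed (α_post−α_prior, β_post−β_prior) successes and failures.
Total across both batches: 42−14=28 responders, 33−8=25 non-responders.
Subtract the second batch: 28−3=25 responders and 25−21=4 non-responders.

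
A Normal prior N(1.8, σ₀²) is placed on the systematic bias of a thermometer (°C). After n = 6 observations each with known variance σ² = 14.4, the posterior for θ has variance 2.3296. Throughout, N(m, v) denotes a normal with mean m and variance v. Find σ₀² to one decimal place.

σ₀² = 79.4

Posterior precision equals prior precision plus data precision: 1/σ_n² = 1/σ₀² + n/σ².
So 1/σ₀² = 1/2.3296 − 6/14.4 = 0.429258 − 0.416667 = 0.012591.
Hence σ₀² = 1/0.012591 ≈ 79.4.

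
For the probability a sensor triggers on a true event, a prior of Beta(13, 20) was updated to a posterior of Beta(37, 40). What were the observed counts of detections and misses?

Beta is conjugate to the binomial likelihood: posterior = Beta(α+s, β+f).
So s = 37 − 13 = 24 and f = 40 − 20 = 20.

24 detections and 20 misses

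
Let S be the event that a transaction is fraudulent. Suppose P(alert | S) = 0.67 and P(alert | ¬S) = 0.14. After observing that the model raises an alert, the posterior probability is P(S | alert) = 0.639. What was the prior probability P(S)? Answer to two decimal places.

P(S) = 0.27

Bayes' rule in odds form gives O(S|E) = O(S)·[P(E|S)/P(E|¬S)], hence O(S) = O(S|E)/LR.
Posterior odds = 0.639/(1−0.639) = 1.7701. LR = 0.67/0.14 = 4.7857.
Prior odds = 1.7701/4.7857 = 0.3699, so P(S) = 0.3699/(1+0.3699) ≈ 0.27.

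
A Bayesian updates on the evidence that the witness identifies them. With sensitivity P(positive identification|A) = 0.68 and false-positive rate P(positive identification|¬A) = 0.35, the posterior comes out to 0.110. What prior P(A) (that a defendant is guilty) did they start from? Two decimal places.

P(A) = 0.06

In odds form, posterior odds = prior odds × likelihood ratio, so prior odds = posterior odds ÷ LR.
Posterior odds = 0.110/(1−0.110) = 0.1236. LR = 0.68/0.35 = 1.9429.
Prior odds = 0.1236/1.9429 = 0.0636, so P(A) = 0.0636/(1+0.0636) ≈ 0.06.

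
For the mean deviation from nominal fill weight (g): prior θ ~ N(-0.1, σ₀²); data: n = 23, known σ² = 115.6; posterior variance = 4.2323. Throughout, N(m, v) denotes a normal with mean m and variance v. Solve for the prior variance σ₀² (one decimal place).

σ₀² = 26.8

Posterior precision equals prior precision plus data precision: 1/σ_n² = 1/σ₀² + n/σ².
So 1/σ₀² = 1/4.2323 − 23/115.6 = 0.236278 − 0.198962 = 0.037316.
Hence σ₀² = 1/0.037316 ≈ 26.8.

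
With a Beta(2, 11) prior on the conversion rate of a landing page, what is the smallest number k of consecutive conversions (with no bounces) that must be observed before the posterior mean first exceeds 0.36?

k = 5

After k conversions and 0 bounces the posterior is Beta(2+k, 11), with mean (2+k)/(2+11+k).
Set (2+k)/(13+k) > 0.36 and solve: k > (0.36·13 − 2)/(1 − 0.36) = 4.188.
The smallest integer exceeding 4.188 is 5, and checking k=5: (7)/(18) = 0.3889 > 0.36.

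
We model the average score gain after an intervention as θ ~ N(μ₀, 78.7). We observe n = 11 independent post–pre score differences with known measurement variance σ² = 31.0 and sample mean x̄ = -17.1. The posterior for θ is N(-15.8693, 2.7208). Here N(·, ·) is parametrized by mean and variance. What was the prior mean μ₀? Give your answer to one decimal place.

μ₀ = 18.5

The posterior mean is a precision-weighted average: μ_n = (τ₀μ₀ + τ_data·x̄)/(τ₀+τ_data), with τ₀=1/σ₀² and τ_data=n/σ².
Here τ₀ = 1/78.7 = 0.012706 and τ_data = 11/31.0 = 0.354839, so τ_n = 0.367545.
Rearranging for μ₀: μ₀ = (μ_n·τ_n − τ_data·x̄)/τ₀ = (-15.8693·0.367545 − 0.354839·-17.1) / 0.012706 = 0.235065/0.012706 ≈ 18.5.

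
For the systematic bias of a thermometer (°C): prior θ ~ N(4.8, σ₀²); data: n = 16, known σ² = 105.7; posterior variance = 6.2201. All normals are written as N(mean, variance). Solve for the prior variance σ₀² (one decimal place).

Posterior precision equals prior precision plus data precision: 1/σ_n² = 1/σ₀² + n/σ².
So 1/σ₀² = 1/6.2201 − 16/105.7 = 0.160769 − 0.151372 = 0.009397.
Hence σ₀² = 1/0.009397 ≈ 106.4.

σ₀² = 106.4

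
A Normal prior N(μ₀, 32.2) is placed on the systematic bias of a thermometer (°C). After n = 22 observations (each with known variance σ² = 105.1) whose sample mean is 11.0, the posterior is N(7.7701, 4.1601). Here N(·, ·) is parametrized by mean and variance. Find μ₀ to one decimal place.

μ₀ = -14.0

With known observation variance, the Normal–Normal posterior has precision τ_n = τ₀ + n/σ² and mean μ_n = (τ₀μ₀ + (n/σ²)x̄)/τ_n.
Here τ₀ = 1/32.2 = 0.031056 and τ_data = 22/105.1 = 0.209324, so τ_n = 0.240380.
Rearranging for μ₀: μ₀ = (μ_n·τ_n − τ_data·x̄)/τ₀ = (7.7701·0.240380 − 0.209324·11.0) / 0.031056 = -0.434787/0.031056 ≈ -14.0.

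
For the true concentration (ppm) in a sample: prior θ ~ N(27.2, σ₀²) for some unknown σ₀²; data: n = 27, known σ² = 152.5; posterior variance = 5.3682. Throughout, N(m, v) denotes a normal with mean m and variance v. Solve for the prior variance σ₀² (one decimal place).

σ₀² = 108.3

Posterior precision equals prior precision plus data precision: 1/σ_n² = 1/σ₀² + n/σ².
So 1/σ₀² = 1/5.3682 − 27/152.5 = 0.186282 − 0.177049 = 0.009233.
Hence σ₀² = 1/0.009233 ≈ 108.3.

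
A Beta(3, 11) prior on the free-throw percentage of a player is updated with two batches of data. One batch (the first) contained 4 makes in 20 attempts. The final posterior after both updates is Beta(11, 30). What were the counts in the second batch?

Because Beta–binomial updating is additive in the counts, the combined data contributed (α_post−α_prior, β_post−β_prior) successes and failures.
Total across both batches: 11−3=8 makes, 30−11=19 misses.
Subtract the first batch: 8−4=4 makes and 19−16=3 misses.

4 makes and 3 misses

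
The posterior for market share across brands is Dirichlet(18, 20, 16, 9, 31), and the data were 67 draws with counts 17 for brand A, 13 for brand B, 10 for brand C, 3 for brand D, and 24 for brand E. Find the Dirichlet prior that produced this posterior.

For a Dirichlet(α) prior with multinomial counts c, the posterior is Dirichlet(α + c) componentwise.
Subtract each count from the matching posterior parameter: 18−17=1, 20−13=7, 16−10=6, 9−3=6, 31−24=7.

Dirichlet(1, 7, 6, 6, 7)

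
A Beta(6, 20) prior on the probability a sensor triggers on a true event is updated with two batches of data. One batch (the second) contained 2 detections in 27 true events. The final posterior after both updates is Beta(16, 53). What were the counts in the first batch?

8 detections and 8 misses

Sequential conjugate updates are equivalent to a single update on the pooled data, so total successes = posterior α − prior α and total failures = posterior β − prior β.
Total across both batches: 16−6=10 detections, 53−20=33 misses.
Subtract the second batch: 10−2=8 detections and 33−25=8 misses.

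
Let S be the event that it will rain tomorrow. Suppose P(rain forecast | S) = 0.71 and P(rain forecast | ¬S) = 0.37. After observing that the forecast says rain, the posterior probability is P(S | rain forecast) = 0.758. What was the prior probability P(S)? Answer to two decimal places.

P(S) = 0.62

Bayes' rule in odds form gives O(S|E) = O(S)·[P(E|S)/P(E|¬S)], hence O(S) = O(S|E)/LR.
Posterior odds = 0.758/(1−0.758) = 3.1322. LR = 0.71/0.37 = 1.9189.
Prior odds = 3.1322/1.9189 = 1.6323, so P(S) = 1.6323/(1+1.6323) ≈ 0.62.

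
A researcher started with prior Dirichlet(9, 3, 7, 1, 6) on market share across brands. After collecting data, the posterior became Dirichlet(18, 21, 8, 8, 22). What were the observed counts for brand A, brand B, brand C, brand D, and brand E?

For a Dirichlet(α) prior with multinomial counts c, the posterior is Dirichlet(α + c) componentwise.
Counts are posterior − prior componentwise: 18−9=9, 21−3=18, 8−7=1, 8−1=7, 22−6=16.

counts (9, 18, 1, 7, 16)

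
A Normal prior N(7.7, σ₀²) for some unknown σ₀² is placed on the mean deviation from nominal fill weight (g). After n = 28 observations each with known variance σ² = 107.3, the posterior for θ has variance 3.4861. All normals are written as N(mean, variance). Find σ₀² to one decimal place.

Posterior precision equals prior precision plus data precision: 1/σ_n² = 1/σ₀² + n/σ².
So 1/σ₀² = 1/3.4861 − 28/107.3 = 0.286854 − 0.260951 = 0.025903.
Hence σ₀² = 1/0.025903 ≈ 38.6.

σ₀² = 38.6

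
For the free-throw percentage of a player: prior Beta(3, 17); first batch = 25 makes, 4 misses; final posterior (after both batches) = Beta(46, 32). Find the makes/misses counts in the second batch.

18 makes and 11 misses

Sequential conjugate updates are equivalent to a single update on the pooled data, so total successes = posterior α − prior α and total failures = posterior β − prior β.
Total across both batches: 46−3=43 makes, 32−17=15 misses.
Subtract the first batch: 43−25=18 makes and 15−4=11 misses.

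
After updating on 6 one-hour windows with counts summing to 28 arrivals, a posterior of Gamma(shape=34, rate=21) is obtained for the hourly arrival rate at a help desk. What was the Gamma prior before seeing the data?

Gamma(shape=6, rate=15)

A Gamma(α, β) prior (rate parametrization) on a Poisson rate with n observations summing to S gives posterior Gamma(α+S, β+n).
So α = 34 − 28 = 6 and β = 21 − 6 = 15.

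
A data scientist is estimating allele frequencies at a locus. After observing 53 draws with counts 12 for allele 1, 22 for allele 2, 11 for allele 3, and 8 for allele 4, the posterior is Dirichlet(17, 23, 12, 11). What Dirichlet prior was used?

For a Dirichlet(α) prior with multinomial counts c, the posterior is Dirichlet(α + c) componentwise.
Subtract each count from the matching posterior parameter: 17−12=5, 23−22=1, 12−11=1, 11−8=3.

Dirichlet(5, 1, 1, 3)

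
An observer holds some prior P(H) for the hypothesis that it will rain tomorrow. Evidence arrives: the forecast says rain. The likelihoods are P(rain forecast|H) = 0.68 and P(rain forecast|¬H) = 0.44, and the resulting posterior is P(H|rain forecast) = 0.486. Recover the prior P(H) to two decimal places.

Bayes' rule in odds form gives O(H|E) = O(H)·[P(E|H)/P(E|¬H)], hence O(H) = O(H|E)/LR.
Posterior odds = 0.486/(1−0.486) = 0.9455. LR = 0.68/0.44 = 1.5455.
Prior odds = 0.9455/1.5455 = 0.6118, so P(H) = 0.6118/(1+0.6118) ≈ 0.38.

P(H) = 0.38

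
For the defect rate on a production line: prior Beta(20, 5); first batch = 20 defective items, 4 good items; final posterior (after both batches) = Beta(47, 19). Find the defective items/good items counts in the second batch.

7 defective items and 10 good items

Sequential conjugate updates are equivalent to a single update on the pooled data, so total successes = posterior α − prior α and total failures = posterior β − prior β.
Total across both batches: 47−20=27 defective items, 19−5=14 good items.
Subtract the first batch: 27−20=7 defective items and 14−4=10 good items.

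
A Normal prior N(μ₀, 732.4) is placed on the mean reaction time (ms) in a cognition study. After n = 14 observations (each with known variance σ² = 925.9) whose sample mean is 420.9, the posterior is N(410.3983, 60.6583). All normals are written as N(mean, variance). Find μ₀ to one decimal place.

The posterior mean is a precision-weighted average: μ_n = (τ₀μ₀ + τ_data·x̄)/(τ₀+τ_data), with τ₀=1/σ₀² and τ_data=n/σ².
Here τ₀ = 1/732.4 = 0.001365 and τ_data = 14/925.9 = 0.015120, so τ_n = 0.016485.
Rearranging for μ₀: μ₀ = (μ_n·τ_n − τ_data·x̄)/τ₀ = (410.3983·0.016485 − 0.015120·420.9) / 0.001365 = 0.401408/0.001365 ≈ 294.1.

μ₀ = 294.1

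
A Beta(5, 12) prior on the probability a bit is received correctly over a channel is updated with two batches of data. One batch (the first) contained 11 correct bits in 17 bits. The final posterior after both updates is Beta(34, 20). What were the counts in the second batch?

Because Beta–binomial updating is additive in the counts, the combined data contributed (α_post−α_prior, β_post−β_prior) successes and failures.
Total across both batches: 34−5=29 correct bits, 20−12=8 errors.
Subtract the first batch: 29−11=18 correct bits and 8−6=2 errors.

18 correct bits and 2 errors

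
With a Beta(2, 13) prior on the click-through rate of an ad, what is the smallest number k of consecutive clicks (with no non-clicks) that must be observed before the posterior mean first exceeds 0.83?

After k clicks and 0 non-clicks the posterior is Beta(2+k, 13), with mean (2+k)/(2+13+k).
Set (2+k)/(15+k) > 0.83 and solve: k > (0.83·15 − 2)/(1 − 0.83) = 61.471.
The smallest integer exceeding 61.471 is 62, and checking k=62: (64)/(77) = 0.8312 > 0.83.

k = 62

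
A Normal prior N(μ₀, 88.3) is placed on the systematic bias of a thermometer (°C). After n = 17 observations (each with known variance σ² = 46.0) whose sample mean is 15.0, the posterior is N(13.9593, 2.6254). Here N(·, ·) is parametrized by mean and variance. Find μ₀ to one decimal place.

μ₀ = -20.0

With known observation variance, the Normal–Normal posterior has precision τ_n = τ₀ + n/σ² and mean μ_n = (τ₀μ₀ + (n/σ²)x̄)/τ_n.
Here τ₀ = 1/88.3 = 0.011325 and τ_data = 17/46.0 = 0.369565, so τ_n = 0.380890.
Rearranging for μ₀: μ₀ = (μ_n·τ_n − τ_data·x̄)/τ₀ = (13.9593·0.380890 − 0.369565·15.0) / 0.011325 = -0.226517/0.011325 ≈ -20.0.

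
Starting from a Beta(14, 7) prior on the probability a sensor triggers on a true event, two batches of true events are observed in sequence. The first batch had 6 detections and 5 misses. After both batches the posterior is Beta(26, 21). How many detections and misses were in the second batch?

6 detections and 9 misses

Sequential conjugate updates are equivalent to a single update on the pooled data, so total successes = posterior α − prior α and total failures = posterior β − prior β.
Total across both batches: 26−14=12 detections, 21−7=14 misses.
Subtract the first batch: 12−6=6 detections and 14−5=9 misses.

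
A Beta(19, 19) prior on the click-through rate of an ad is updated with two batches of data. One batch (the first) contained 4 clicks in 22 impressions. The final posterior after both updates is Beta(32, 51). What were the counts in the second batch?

Sequential conjugate updates are equivalent to a single update on the pooled data, so total successes = posterior α − prior α and total failures = posterior β − prior β.
Total across both batches: 32−19=13 clicks, 51−19=32 non-clicks.
Subtract the first batch: 13−4=9 clicks and 32−18=14 non-clicks.

9 clicks and 14 non-clicks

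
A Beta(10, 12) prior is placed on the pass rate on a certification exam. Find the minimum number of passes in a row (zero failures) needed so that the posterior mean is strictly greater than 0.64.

k = 12

After k passes and 0 failures the posterior is Beta(10+k, 12), with mean (10+k)/(10+12+k).
Set (10+k)/(22+k) > 0.64 and solve: k > (0.64·22 − 10)/(1 − 0.64) = 11.333.
The smallest integer exceeding 11.333 is 12.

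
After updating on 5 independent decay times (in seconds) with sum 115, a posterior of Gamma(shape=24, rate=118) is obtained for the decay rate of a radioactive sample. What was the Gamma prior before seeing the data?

Gamma(shape=19, rate=3)

Gamma–exponential conjugacy: posterior shape = α + n, posterior rate = β + Σtᵢ.
So α = 24 − 5 = 19 and β = 118 − 115 = 3.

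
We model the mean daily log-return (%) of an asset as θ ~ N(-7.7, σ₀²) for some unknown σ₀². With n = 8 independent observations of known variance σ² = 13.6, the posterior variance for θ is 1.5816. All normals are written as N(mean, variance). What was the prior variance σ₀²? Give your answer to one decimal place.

Posterior precision equals prior precision plus data precision: 1/σ_n² = 1/σ₀² + n/σ².
So 1/σ₀² = 1/1.5816 − 8/13.6 = 0.632271 − 0.588235 = 0.044036.
Hence σ₀² = 1/0.044036 ≈ 22.7.

σ₀² = 22.7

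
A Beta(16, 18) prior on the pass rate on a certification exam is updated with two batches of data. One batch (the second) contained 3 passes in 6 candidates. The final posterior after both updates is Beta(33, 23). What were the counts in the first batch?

Because Beta–binomial updating is additive in the counts, the combined data contributed (α_post−α_prior, β_post−β_prior) successes and failures.
Total across both batches: 33−16=17 passes, 23−18=5 failures.
Subtract the second batch: 17−3=14 passes and 5−3=2 failures.

14 passes and 2 failures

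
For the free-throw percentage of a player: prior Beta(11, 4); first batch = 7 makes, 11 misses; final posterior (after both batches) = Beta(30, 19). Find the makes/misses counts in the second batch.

Because Beta–binomial updating is additive in the counts, the combined data contributed (α_post−α_prior, β_post−β_prior) successes and failures.
Total across both batches: 30−11=19 makes, 19−4=15 misses.
Subtract the first batch: 19−7=12 makes and 15−11=4 misses.

12 makes and 4 misses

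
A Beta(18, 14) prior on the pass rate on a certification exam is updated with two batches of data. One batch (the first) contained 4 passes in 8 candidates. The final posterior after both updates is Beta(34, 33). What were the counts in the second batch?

Sequential conjugate updates are equivalent to a single update on the pooled data, so total successes = posterior α − prior α and total failures = posterior β − prior β.
Total across both batches: 34−18=16 passes, 33−14=19 failures.
Subtract the first batch: 16−4=12 passes and 19−4=15 failures.

12 passes and 15 failures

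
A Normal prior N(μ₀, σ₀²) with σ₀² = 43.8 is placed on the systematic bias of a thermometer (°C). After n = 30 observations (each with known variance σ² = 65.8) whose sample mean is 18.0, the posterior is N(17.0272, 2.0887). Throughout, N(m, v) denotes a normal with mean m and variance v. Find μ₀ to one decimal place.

With known observation variance, the Normal–Normal posterior has precision τ_n = τ₀ + n/σ² and mean μ_n = (τ₀μ₀ + (n/σ²)x̄)/τ_n.
Here τ₀ = 1/43.8 = 0.022831 and τ_data = 30/65.8 = 0.455927, so τ_n = 0.478758.
Rearranging for μ₀: μ₀ = (μ_n·τ_n − τ_data·x̄)/τ₀ = (17.0272·0.478758 − 0.455927·18.0) / 0.022831 = -0.054778/0.022831 ≈ -2.4.

μ₀ = -2.4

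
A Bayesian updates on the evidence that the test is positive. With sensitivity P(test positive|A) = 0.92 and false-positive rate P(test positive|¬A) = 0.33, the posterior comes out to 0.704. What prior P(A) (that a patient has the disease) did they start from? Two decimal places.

P(A) = 0.46

Bayes' rule in odds form gives O(A|E) = O(A)·[P(E|A)/P(E|¬A)], hence O(A) = O(A|E)/LR.
Posterior odds = 0.704/(1−0.704) = 2.3784. LR = 0.92/0.33 = 2.7879.
Prior odds = 2.3784/2.7879 = 0.8531, so P(A) = 0.8531/(1+0.8531) ≈ 0.46.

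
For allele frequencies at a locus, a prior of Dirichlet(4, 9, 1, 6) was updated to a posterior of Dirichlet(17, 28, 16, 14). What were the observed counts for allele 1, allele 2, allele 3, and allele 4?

counts (13, 19, 15, 8)

For a Dirichlet(α) prior with multinomial counts c, the posterior is Dirichlet(α + c) componentwise.
Counts are posterior − prior componentwise: 17−4=13, 28−9=19, 16−1=15, 14−6=8.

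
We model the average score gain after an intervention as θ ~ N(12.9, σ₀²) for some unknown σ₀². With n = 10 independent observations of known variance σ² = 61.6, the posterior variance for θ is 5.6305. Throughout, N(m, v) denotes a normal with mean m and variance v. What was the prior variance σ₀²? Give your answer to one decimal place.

σ₀² = 65.5

Posterior precision equals prior precision plus data precision: 1/σ_n² = 1/σ₀² + n/σ².
So 1/σ₀² = 1/5.6305 − 10/61.6 = 0.177604 − 0.162338 = 0.015266.
Hence σ₀² = 1/0.015266 ≈ 65.5.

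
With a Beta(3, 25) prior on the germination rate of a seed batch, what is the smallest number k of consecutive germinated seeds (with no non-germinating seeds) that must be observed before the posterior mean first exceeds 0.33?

k = 10

After k germinated seeds and 0 non-germinating seeds the posterior is Beta(3+k, 25), with mean (3+k)/(3+25+k).
Set (3+k)/(28+k) > 0.33 and solve: k > (0.33·28 − 3)/(1 − 0.33) = 9.313.
The smallest integer exceeding 9.313 is 10.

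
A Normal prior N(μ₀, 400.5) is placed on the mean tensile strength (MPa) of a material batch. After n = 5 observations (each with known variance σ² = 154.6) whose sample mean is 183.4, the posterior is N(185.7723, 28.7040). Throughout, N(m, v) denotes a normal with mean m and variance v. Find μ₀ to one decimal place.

μ₀ = 216.5

The posterior mean is a precision-weighted average: μ_n = (τ₀μ₀ + τ_data·x̄)/(τ₀+τ_data), with τ₀=1/σ₀² and τ_data=n/σ².
Here τ₀ = 1/400.5 = 0.002497 and τ_data = 5/154.6 = 0.032342, so τ_n = 0.034839.
Rearranging for μ₀: μ₀ = (μ_n·τ_n − τ_data·x̄)/τ₀ = (185.7723·0.034839 − 0.032342·183.4) / 0.002497 = 0.540598/0.002497 ≈ 216.5.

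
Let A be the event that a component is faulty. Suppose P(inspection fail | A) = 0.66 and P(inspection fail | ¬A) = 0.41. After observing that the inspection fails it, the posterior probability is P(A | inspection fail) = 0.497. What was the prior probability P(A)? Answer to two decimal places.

P(A) = 0.38

Bayes' rule in odds form gives O(A|E) = O(A)·[P(E|A)/P(E|¬A)], hence O(A) = O(A|E)/LR.
Posterior odds = 0.497/(1−0.497) = 0.9881. LR = 0.66/0.41 = 1.6098.
Prior odds = 0.9881/1.6098 = 0.6138, so P(A) = 0.6138/(1+0.6138) ≈ 0.38.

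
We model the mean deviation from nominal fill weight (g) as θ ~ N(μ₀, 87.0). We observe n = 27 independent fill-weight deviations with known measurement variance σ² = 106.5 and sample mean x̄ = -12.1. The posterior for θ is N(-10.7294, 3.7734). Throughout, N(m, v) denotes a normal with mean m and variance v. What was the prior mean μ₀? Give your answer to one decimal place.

μ₀ = 19.5

With known observation variance, the Normal–Normal posterior has precision τ_n = τ₀ + n/σ² and mean μ_n = (τ₀μ₀ + (n/σ²)x̄)/τ_n.
Here τ₀ = 1/87.0 = 0.011494 and τ_data = 27/106.5 = 0.253521, so τ_n = 0.265015.
Rearranging for μ₀: μ₀ = (μ_n·τ_n − τ_data·x̄)/τ₀ = (-10.7294·0.265015 − 0.253521·-12.1) / 0.011494 = 0.224152/0.011494 ≈ 19.5.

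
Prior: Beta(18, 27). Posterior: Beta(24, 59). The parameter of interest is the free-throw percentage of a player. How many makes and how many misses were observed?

A Beta(α, β) prior with s successes and f failures in binomial data gives a Beta(α+s, β+f) posterior.
So s = 24 − 18 = 6 and f = 59 − 27 = 32.

6 makes and 32 misses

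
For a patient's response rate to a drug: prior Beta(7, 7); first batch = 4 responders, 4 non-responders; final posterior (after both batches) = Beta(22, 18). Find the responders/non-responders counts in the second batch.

11 responders and 7 non-responders

Sequential conjugate updates are equivalent to a single update on the pooled data, so total successes = posterior α − prior α and total failures = posterior β − prior β.
Total across both batches: 22−7=15 responders, 18−7=11 non-responders.
Subtract the first batch: 15−4=11 responders and 11−4=7 non-responders.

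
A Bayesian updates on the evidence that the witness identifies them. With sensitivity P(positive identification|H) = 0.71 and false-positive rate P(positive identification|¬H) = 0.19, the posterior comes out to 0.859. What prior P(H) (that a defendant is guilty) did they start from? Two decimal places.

P(H) = 0.62

In odds form, posterior odds = prior odds × likelihood ratio, so prior odds = posterior odds ÷ LR.
Posterior odds = 0.859/(1−0.859) = 6.0922. LR = 0.71/0.19 = 3.7368.
Prior odds = 6.0922/3.7368 = 1.6303, so P(H) = 1.6303/(1+1.6303) ≈ 0.62.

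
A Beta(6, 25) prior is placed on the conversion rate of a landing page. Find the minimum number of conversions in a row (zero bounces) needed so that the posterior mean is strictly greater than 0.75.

k = 70

After k conversions and 0 bounces the posterior is Beta(6+k, 25), with mean (6+k)/(6+25+k).
Set (6+k)/(31+k) > 0.75 and solve: k > (0.75·31 − 6)/(1 − 0.75) = 69.000.
The smallest integer exceeding 69.000 is 70, and checking k=70: (76)/(101) = 0.7525 > 0.75.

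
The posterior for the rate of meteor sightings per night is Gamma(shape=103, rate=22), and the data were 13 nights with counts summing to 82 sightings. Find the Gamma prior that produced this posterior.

A Gamma(α, β) prior (rate parametrization) on a Poisson rate with n observations summing to S gives posterior Gamma(α+S, β+n).
So α = 103 − 82 = 21 and β = 22 − 13 = 9.

Gamma(shape=21, rate=9)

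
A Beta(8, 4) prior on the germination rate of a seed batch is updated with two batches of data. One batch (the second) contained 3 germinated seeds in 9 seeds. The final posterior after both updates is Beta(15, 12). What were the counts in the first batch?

Sequential conjugate updates are equivalent to a single update on the pooled data, so total successes = posterior α − prior α and total failures = posterior β − prior β.
Total across both batches: 15−8=7 germinated seeds, 12−4=8 non-germinating seeds.
Subtract the second batch: 7−3=4 germinated seeds and 8−6=2 non-germinating seeds.

4 germinated seeds and 2 non-germinating seeds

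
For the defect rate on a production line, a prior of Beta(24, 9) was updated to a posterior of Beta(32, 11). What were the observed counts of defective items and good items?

8 defective items and 2 good items

Beta is conjugate to the binomial likelihood: posterior = Beta(α+s, β+f).
So s = 32 − 24 = 8 and f = 11 − 9 = 2.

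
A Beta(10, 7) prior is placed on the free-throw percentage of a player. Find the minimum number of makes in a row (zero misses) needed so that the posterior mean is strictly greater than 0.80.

After k makes and 0 misses the posterior is Beta(10+k, 7), with mean (10+k)/(10+7+k).
Set (10+k)/(17+k) > 0.80 and solve: k > (0.80·17 − 10)/(1 − 0.80) = 18.000.
The smallest integer exceeding 18.000 is 19, and checking k=19: (29)/(36) = 0.8056 > 0.80.

k = 19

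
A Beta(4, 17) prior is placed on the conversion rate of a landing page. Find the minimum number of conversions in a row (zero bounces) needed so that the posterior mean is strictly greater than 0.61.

k = 23

After k conversions and 0 bounces the posterior is Beta(4+k, 17), with mean (4+k)/(4+17+k).
Set (4+k)/(21+k) > 0.61 and solve: k > (0.61·21 − 4)/(1 − 0.61) = 22.590.
The smallest integer exceeding 22.590 is 23, and checking k=23: (27)/(44) = 0.6136 > 0.61.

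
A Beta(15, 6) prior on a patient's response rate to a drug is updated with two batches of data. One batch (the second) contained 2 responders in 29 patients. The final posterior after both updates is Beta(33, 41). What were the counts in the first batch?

16 responders and 8 non-responders

Sequential conjugate updates are equivalent to a single update on the pooled data, so total successes = posterior α − prior α and total failures = posterior β − prior β.
Total across both batches: 33−15=18 responders, 41−6=35 non-responders.
Subtract the second batch: 18−2=16 responders and 35−27=8 non-responders.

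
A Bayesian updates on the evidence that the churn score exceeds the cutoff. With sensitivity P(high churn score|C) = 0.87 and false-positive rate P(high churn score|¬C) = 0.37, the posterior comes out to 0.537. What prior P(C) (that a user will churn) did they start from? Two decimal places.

In odds form, posterior odds = prior odds × likelihood ratio, so prior odds = posterior odds ÷ LR.
Posterior odds = 0.537/(1−0.537) = 1.1598. LR = 0.87/0.37 = 2.3514.
Prior odds = 1.1598/2.3514 = 0.4932, so P(C) = 0.4932/(1+0.4932) ≈ 0.33.

P(C) = 0.33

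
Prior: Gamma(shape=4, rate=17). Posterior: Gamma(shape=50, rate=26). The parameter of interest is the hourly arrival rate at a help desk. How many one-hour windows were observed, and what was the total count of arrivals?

n = 9 one-hour windows with total 46 arrivals

Gamma–Poisson conjugacy: posterior shape = α + Σxᵢ, posterior rate = β + n.
Matching: Σxᵢ = 50 − 4 = 46 and n = 26 − 17 = 9.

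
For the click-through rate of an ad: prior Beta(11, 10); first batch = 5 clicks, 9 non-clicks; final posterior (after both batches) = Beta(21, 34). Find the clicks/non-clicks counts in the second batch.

Because Beta–binomial updating is additive in the counts, the combined data contributed (α_post−α_prior, β_post−β_prior) successes and failures.
Total across both batches: 21−11=10 clicks, 34−10=24 non-clicks.
Subtract the first batch: 10−5=5 clicks and 24−9=15 non-clicks.

5 clicks and 15 non-clicks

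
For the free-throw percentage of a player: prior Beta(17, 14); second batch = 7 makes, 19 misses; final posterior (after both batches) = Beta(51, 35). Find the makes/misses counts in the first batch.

27 makes and 2 misses

Sequential conjugate updates are equivalent to a single update on the pooled data, so total successes = posterior α − prior α and total failures = posterior β − prior β.
Total across both batches: 51−17=34 makes, 35−14=21 misses.
Subtract the second batch: 34−7=27 makes and 21−19=2 misses.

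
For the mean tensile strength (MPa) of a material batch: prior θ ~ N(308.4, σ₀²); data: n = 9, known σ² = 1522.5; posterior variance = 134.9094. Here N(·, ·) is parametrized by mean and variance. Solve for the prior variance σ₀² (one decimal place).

Posterior precision equals prior precision plus data precision: 1/σ_n² = 1/σ₀² + n/σ².
So 1/σ₀² = 1/134.9094 − 9/1522.5 = 0.007412 − 0.005911 = 0.001501.
Hence σ₀² = 1/0.001501 ≈ 666.2.

σ₀² = 666.2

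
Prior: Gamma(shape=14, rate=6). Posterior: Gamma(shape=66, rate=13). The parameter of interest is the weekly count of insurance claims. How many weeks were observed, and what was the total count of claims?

n = 7 weeks with total 52 claims

Gamma–Poisson conjugacy: posterior shape = α + Σxᵢ, posterior rate = β + n.
Matching: Σxᵢ = 66 − 14 = 52 and n = 13 − 6 = 7.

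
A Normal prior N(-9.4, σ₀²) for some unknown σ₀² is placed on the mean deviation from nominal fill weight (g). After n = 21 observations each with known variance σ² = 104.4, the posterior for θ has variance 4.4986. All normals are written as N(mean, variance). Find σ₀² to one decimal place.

σ₀² = 47.3

Posterior precision equals prior precision plus data precision: 1/σ_n² = 1/σ₀² + n/σ².
So 1/σ₀² = 1/4.4986 − 21/104.4 = 0.222291 − 0.201149 = 0.021142.
Hence σ₀² = 1/0.021142 ≈ 47.3.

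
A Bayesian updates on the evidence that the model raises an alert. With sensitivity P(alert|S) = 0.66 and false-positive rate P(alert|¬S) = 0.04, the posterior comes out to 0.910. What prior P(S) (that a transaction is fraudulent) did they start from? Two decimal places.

P(S) = 0.38

Bayes' rule in odds form gives O(S|E) = O(S)·[P(E|S)/P(E|¬S)], hence O(S) = O(S|E)/LR.
Posterior odds = 0.910/(1−0.910) = 10.1111. LR = 0.66/0.04 = 16.5000.
Prior odds = 10.1111/16.5000 = 0.6128, so P(S) = 0.6128/(1+0.6128) ≈ 0.38.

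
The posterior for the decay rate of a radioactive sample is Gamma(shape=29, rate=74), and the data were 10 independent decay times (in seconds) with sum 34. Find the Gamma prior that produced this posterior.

Gamma–exponential conjugacy: posterior shape = α + n, posterior rate = β + Σtᵢ.
So α = 29 − 10 = 19 and β = 74 − 34 = 40.

Gamma(shape=19, rate=40)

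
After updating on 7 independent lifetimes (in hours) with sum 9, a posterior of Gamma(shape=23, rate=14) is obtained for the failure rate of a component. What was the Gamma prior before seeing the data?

Gamma(shape=16, rate=5)

For an exponential likelihood with a Gamma(α, β) prior on the rate, n observations with total T give posterior Gamma(α+n, β+T).
So α = 23 − 7 = 16 and β = 14 − 9 = 5.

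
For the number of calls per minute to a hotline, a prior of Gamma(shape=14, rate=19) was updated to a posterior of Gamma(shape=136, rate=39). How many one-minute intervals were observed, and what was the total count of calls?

A Gamma(α, β) prior (rate parametrization) on a Poisson rate with n observations summing to S gives posterior Gamma(α+S, β+n).
Matching: Σxᵢ = 136 − 14 = 122 and n = 39 − 19 = 20.

n = 20 one-minute intervals with total 122 calls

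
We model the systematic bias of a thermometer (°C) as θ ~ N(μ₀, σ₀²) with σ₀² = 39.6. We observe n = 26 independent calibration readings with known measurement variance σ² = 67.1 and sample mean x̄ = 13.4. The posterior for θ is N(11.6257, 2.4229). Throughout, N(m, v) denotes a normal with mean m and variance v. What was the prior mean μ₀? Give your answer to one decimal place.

μ₀ = -15.6

With known observation variance, the Normal–Normal posterior has precision τ_n = τ₀ + n/σ² and mean μ_n = (τ₀μ₀ + (n/σ²)x̄)/τ_n.
Here τ₀ = 1/39.6 = 0.025253 and τ_data = 26/67.1 = 0.387481, so τ_n = 0.412734.
Rearranging for μ₀: μ₀ = (μ_n·τ_n − τ_data·x̄)/τ₀ = (11.6257·0.412734 − 0.387481·13.4) / 0.025253 = -0.393924/0.025253 ≈ -15.6.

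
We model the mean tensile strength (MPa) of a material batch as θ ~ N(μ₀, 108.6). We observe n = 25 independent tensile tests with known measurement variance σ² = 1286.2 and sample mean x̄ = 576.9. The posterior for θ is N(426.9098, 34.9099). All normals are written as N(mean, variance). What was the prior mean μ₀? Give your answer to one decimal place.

The posterior mean is a precision-weighted average: μ_n = (τ₀μ₀ + τ_data·x̄)/(τ₀+τ_data), with τ₀=1/σ₀² and τ_data=n/σ².
Here τ₀ = 1/108.6 = 0.009208 and τ_data = 25/1286.2 = 0.019437, so τ_n = 0.028645.
Rearranging for μ₀: μ₀ = (μ_n·τ_n − τ_data·x̄)/τ₀ = (426.9098·0.028645 − 0.019437·576.9) / 0.009208 = 1.015626/0.009208 ≈ 110.3.

μ₀ = 110.3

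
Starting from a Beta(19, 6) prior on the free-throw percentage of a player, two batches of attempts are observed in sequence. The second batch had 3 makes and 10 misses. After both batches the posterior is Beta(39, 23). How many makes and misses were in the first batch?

Because Beta–binomial updating is additive in the counts, the combined data contributed (α_post−α_prior, β_post−β_prior) successes and failures.
Total across both batches: 39−19=20 makes, 23−6=17 misses.
Subtract the second batch: 20−3=17 makes and 17−10=7 misses.

17 makes and 7 misses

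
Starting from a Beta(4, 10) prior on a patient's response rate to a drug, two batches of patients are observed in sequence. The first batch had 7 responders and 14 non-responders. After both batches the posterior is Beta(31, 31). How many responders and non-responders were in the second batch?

20 responders and 7 non-responders

Because Beta–binomial updating is additive in the counts, the combined data contributed (α_post−α_prior, β_post−β_prior) successes and failures.
Total across both batches: 31−4=27 responders, 31−10=21 non-responders.
Subtract the first batch: 27−7=20 responders and 21−14=7 non-responders.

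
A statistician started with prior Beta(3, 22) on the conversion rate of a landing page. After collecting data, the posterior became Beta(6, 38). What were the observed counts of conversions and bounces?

Under Beta–binomial conjugacy the posterior parameters are (a+s, b+f).
So s = 6 − 3 = 3 and f = 38 − 22 = 16.

3 conversions and 16 bounces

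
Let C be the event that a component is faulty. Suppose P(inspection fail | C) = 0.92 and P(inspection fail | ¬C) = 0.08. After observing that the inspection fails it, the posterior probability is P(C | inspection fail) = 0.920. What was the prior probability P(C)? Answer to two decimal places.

In odds form, posterior odds = prior odds × likelihood ratio, so prior odds = posterior odds ÷ LR.
Posterior odds = 0.920/(1−0.920) = 11.5000. LR = 0.92/0.08 = 11.5000.
Prior odds = 11.5000/11.5000 = 1.0000, so P(C) = 1.0000/(1+1.0000) ≈ 0.50.

P(C) = 0.50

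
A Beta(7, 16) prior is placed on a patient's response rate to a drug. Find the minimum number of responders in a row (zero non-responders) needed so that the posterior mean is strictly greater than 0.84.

k = 78

After k responders and 0 non-responders the posterior is Beta(7+k, 16), with mean (7+k)/(7+16+k).
Set (7+k)/(23+k) > 0.84 and solve: k > (0.84·23 − 7)/(1 − 0.84) = 77.000.
The smallest integer exceeding 77.000 is 78.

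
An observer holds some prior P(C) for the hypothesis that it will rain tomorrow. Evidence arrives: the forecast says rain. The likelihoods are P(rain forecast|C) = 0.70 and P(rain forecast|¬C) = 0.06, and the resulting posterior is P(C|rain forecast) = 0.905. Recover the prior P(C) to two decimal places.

P(C) = 0.45

Bayes' rule in odds form gives O(C|E) = O(C)·[P(E|C)/P(E|¬C)], hence O(C) = O(C|E)/LR.
Posterior odds = 0.905/(1−0.905) = 9.5263. LR = 0.70/0.06 = 11.6667.
Prior odds = 9.5263/11.6667 = 0.8165, so P(C) = 0.8165/(1+0.8165) ≈ 0.45.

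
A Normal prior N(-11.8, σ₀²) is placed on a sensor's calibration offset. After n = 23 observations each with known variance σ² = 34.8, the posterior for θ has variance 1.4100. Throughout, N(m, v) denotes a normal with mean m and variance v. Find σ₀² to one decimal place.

Posterior precision equals prior precision plus data precision: 1/σ_n² = 1/σ₀² + n/σ².
So 1/σ₀² = 1/1.4100 − 23/34.8 = 0.709220 − 0.660920 = 0.048300.
Hence σ₀² = 1/0.048300 ≈ 20.7.

σ₀² = 20.7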